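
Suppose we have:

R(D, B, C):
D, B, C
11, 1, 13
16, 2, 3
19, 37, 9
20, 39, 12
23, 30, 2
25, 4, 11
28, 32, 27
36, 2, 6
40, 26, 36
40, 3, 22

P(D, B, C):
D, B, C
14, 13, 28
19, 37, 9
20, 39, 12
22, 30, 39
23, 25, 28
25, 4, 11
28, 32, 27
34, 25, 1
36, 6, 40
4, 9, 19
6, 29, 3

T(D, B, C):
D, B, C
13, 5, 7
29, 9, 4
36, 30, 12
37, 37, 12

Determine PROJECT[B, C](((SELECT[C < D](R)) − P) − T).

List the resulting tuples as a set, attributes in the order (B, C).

Filtering on C < D leaves {(16, 2, 3), (19, 37, 9), (20, 39, 12), (23, 30, 2), (25, 4, 11), (28, 32, 27), (36, 2, 6), (40, 26, 36), (40, 3, 22)}.
Set difference of the two operands is {(16, 2, 3), (23, 30, 2), (36, 2, 6), (40, 26, 36), (40, 3, 22)}.
Set difference of the two operands is {(16, 2, 3), (23, 30, 2), (36, 2, 6), (40, 26, 36), (40, 3, 22)}.
Keep only column(s) B, C: {(2, 3), (2, 6), (26, 36), (3, 22), (30, 2)}

{(2, 3), (2, 6), (26, 36), (3, 22), (30, 2)}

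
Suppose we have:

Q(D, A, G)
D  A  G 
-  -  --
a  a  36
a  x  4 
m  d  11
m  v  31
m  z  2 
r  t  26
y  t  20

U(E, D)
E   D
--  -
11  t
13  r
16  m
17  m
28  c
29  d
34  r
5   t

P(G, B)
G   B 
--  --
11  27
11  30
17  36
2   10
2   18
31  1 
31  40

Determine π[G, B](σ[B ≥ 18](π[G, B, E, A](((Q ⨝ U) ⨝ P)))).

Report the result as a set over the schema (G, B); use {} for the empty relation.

Natural join on D: {(m, d, 11, 16), (m, d, 11, 17), (m, v, 31, 16), (m, v, 31, 17), (m, z, 2, 16), (m, z, 2, 17), (r, t, 26, 13), (r, t, 26, 34)}
Natural join on G: {(m, d, 11, 16, 27), (m, d, 11, 16, 30), (m, d, 11, 17, 27), (m, d, 11, 17, 30), (m, v, 31, 16, 1), (m, v, 31, 16, 40), (m, v, 31, 17, 1), (m, v, 31, 17, 40), (m, z, 2, 16, 10), (m, z, 2, 16, 18), (m, z, 2, 17, 10), (m, z, 2, 17, 18)}
π[G, B, E, A]: project onto (G, B, E, A) → {(11, 27, 16, d), (11, 27, 17, d), (11, 30, 16, d), (11, 30, 17, d), (2, 10, 16, z), (2, 10, 17, z), (2, 18, 16, z), (2, 18, 17, z), (31, 1, 16, v), (31, 1, 17, v), (31, 40, 16, v), (31, 40, 17, v)}
Apply σ_{B ≥ 18}; surviving tuples: {(11, 27, 16, d), (11, 27, 17, d), (11, 30, 16, d), (11, 30, 17, d), (2, 18, 16, z), (2, 18, 17, z), (31, 40, 16, v), (31, 40, 17, v)}
π[G, B]: project onto (G, B) (4 duplicate(s) eliminated) → {(11, 27), (11, 30), (2, 18), (31, 40)}

{(11, 27), (11, 30), (2, 18), (31, 40)}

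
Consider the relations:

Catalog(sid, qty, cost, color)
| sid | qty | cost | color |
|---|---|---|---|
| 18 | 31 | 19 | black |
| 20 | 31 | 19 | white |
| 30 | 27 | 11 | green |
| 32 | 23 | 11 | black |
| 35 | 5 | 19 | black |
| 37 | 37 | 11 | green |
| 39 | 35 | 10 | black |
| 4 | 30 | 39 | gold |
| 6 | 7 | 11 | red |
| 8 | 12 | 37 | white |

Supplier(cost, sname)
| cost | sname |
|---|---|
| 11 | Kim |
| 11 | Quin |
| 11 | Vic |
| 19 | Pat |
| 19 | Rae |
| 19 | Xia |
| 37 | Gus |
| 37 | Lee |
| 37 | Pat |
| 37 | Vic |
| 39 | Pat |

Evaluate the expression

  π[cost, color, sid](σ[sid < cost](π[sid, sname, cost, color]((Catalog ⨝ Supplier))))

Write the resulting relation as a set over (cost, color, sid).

Joining Catalog and Supplier on cost yields {(18, 31, 19, black, Pat), (18, 31, 19, black, Rae), (18, 31, 19, black, Xia), (20, 31, 19, white, Pat), (20, 31, 19, white, Rae), (20, 31, 19, white, Xia), (30, 27, 11, green, Kim), (30, 27, 11, green, Quin), (30, 27, 11, green, Vic), (32, 23, 11, black, Kim), (32, 23, 11, black, Quin), (32, 23, 11, black, Vic), (35, 5, 19, black, Pat), (35, 5, 19, black, Rae), (35, 5, 19, black, Xia), (37, 37, 11, green, Kim), (37, 37, 11, green, Quin), (37, 37, 11, green, Vic), (4, 30, 39, gold, Pat), (6, 7, 11, red, Kim), (6, 7, 11, red, Quin), (6, 7, 11, red, Vic), (8, 12, 37, white, Gus), (8, 12, 37, white, Lee), (8, 12, 37, white, Pat), (8, 12, 37, white, Vic)}.
Keep only column(s) sid, sname, cost, color: {(18, Pat, 19, black), (18, Rae, 19, black), (18, Xia, 19, black), (20, Pat, 19, white), (20, Rae, 19, white), (20, Xia, 19, white), (30, Kim, 11, green), (30, Quin, 11, green), (30, Vic, 11, green), (32, Kim, 11, black), (32, Quin, 11, black), (32, Vic, 11, black), (35, Pat, 19, black), (35, Rae, 19, black), (35, Xia, 19, black), (37, Kim, 11, green), (37, Quin, 11, green), (37, Vic, 11, green), (4, Pat, 39, gold), (6, Kim, 11, red), (6, Quin, 11, red), (6, Vic, 11, red), (8, Gus, 37, white), (8, Lee, 37, white), (8, Pat, 37, white), (8, Vic, 37, white)}
Filtering on sid < cost leaves {(18, Pat, 19, black), (18, Rae, 19, black), (18, Xia, 19, black), (4, Pat, 39, gold), (6, Kim, 11, red), (6, Quin, 11, red), (6, Vic, 11, red), (8, Gus, 37, white), (8, Lee, 37, white), (8, Pat, 37, white), (8, Vic, 37, white)}.
Keep only column(s) cost, color, sid (7 duplicate(s) eliminated): {(11, red, 6), (19, black, 18), (37, white, 8), (39, gold, 4)}

{(11, red, 6), (19, black, 18), (37, white, 8), (39, gold, 4)}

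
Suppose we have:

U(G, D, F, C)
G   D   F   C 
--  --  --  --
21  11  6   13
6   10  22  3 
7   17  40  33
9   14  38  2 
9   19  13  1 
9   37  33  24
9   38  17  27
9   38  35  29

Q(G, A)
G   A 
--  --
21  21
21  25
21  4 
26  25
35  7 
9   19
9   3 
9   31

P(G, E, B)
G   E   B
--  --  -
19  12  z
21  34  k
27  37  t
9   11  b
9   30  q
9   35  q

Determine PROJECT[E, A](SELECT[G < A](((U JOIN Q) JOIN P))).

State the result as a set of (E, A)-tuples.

Joining U and Q on G yields {(21, 11, 6, 13, 21), (21, 11, 6, 13, 25), (21, 11, 6, 13, 4), (9, 14, 38, 2, 19), (9, 14, 38, 2, 3), (9, 14, 38, 2, 31), (9, 19, 13, 1, 19), (9, 19, 13, 1, 3), (9, 19, 13, 1, 31), (9, 37, 33, 24, 19), (9, 37, 33, 24, 3), (9, 37, 33, 24, 31), (9, 38, 17, 27, 19), (9, 38, 17, 27, 3), (9, 38, 17, 27, 31), (9, 38, 35, 29, 19), (9, 38, 35, 29, 3), (9, 38, 35, 29, 31)}.
Joining (U JOIN Q) and P on G yields {(21, 11, 6, 13, 21, 34, k), (21, 11, 6, 13, 25, 34, k), (21, 11, 6, 13, 4, 34, k), (9, 14, 38, 2, 19, 11, b), (9, 14, 38, 2, 19, 30, q), (9, 14, 38, 2, 19, 35, q), (9, 14, 38, 2, 3, 11, b), (9, 14, 38, 2, 3, 30, q), (9, 14, 38, 2, 3, 35, q), (9, 14, 38, 2, 31, 11, b), (9, 14, 38, 2, 31, 30, q), (9, 14, 38, 2, 31, 35, q), (9, 19, 13, 1, 19, 11, b), (9, 19, 13, 1, 19, 30, q), (9, 19, 13, 1, 19, 35, q), (9, 19, 13, 1, 3, 11, b), (9, 19, 13, 1, 3, 30, q), (9, 19, 13, 1, 3, 35, q), (9, 19, 13, 1, 31, 11, b), (9, 19, 13, 1, 31, 30, q), (9, 19, 13, 1, 31, 35, q), (9, 37, 33, 24, 19, 11, b), (9, 37, 33, 24, 19, 30, q), (9, 37, 33, 24, 19, 35, q), (9, 37, 33, 24, 3, 11, b), (9, 37, 33, 24, 3, 30, q), (9, 37, 33, 24, 3, 35, q), (9, 37, 33, 24, 31, 11, b), (9, 37, 33, 24, 31, 30, q), (9, 37, 33, 24, 31, 35, q), (9, 38, 17, 27, 19, 11, b), (9, 38, 17, 27, 19, 30, q), (9, 38, 17, 27, 19, 35, q), (9, 38, 17, 27, 3, 11, b), (9, 38, 17, 27, 3, 30, q), (9, 38, 17, 27, 3, 35, q), (9, 38, 17, 27, 31, 11, b), (9, 38, 17, 27, 31, 30, q), (9, 38, 17, 27, 31, 35, q), (9, 38, 35, 29, 19, 11, b), (9, 38, 35, 29, 19, 30, q), (9, 38, 35, 29, 19, 35, q), (9, 38, 35, 29, 3, 11, b), (9, 38, 35, 29, 3, 30, q), (9, 38, 35, 29, 3, 35, q), (9, 38, 35, 29, 31, 11, b), (9, 38, 35, 29, 31, 30, q), (9, 38, 35, 29, 31, 35, q)}.
Selection G < A: {(21, 11, 6, 13, 25, 34, k), (9, 14, 38, 2, 19, 11, b), (9, 14, 38, 2, 19, 30, q), (9, 14, 38, 2, 19, 35, q), (9, 14, 38, 2, 31, 11, b), (9, 14, 38, 2, 31, 30, q), (9, 14, 38, 2, 31, 35, q), (9, 19, 13, 1, 19, 11, b), (9, 19, 13, 1, 19, 30, q), (9, 19, 13, 1, 19, 35, q), (9, 19, 13, 1, 31, 11, b), (9, 19, 13, 1, 31, 30, q), (9, 19, 13, 1, 31, 35, q), (9, 37, 33, 24, 19, 11, b), (9, 37, 33, 24, 19, 30, q), (9, 37, 33, 24, 19, 35, q), (9, 37, 33, 24, 31, 11, b), (9, 37, 33, 24, 31, 30, q), (9, 37, 33, 24, 31, 35, q), (9, 38, 17, 27, 19, 11, b), (9, 38, 17, 27, 19, 30, q), (9, 38, 17, 27, 19, 35, q), (9, 38, 17, 27, 31, 11, b), (9, 38, 17, 27, 31, 30, q), (9, 38, 17, 27, 31, 35, q), (9, 38, 35, 29, 19, 11, b), (9, 38, 35, 29, 19, 30, q), (9, 38, 35, 29, 19, 35, q), (9, 38, 35, 29, 31, 11, b), (9, 38, 35, 29, 31, 30, q), (9, 38, 35, 29, 31, 35, q)}
π[E, A]: project onto (E, A) (24 duplicate(s) eliminated) → {(11, 19), (11, 31), (30, 19), (30, 31), (34, 25), (35, 19), (35, 31)}

{(11, 19), (11, 31), (30, 19), (30, 31), (34, 25), (35, 19), (35, 31)}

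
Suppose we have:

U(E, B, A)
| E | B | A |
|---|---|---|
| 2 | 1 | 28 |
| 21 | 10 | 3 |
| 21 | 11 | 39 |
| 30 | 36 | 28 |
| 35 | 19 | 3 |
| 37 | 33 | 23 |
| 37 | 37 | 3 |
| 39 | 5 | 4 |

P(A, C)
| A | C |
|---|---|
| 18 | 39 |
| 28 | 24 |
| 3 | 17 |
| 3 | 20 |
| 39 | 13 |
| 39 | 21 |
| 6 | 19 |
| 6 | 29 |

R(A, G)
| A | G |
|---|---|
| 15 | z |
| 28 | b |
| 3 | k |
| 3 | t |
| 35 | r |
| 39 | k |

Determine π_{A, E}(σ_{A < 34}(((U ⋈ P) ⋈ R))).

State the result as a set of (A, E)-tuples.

{(28, 2), (28, 30), (3, 21), (3, 35), (3, 37)}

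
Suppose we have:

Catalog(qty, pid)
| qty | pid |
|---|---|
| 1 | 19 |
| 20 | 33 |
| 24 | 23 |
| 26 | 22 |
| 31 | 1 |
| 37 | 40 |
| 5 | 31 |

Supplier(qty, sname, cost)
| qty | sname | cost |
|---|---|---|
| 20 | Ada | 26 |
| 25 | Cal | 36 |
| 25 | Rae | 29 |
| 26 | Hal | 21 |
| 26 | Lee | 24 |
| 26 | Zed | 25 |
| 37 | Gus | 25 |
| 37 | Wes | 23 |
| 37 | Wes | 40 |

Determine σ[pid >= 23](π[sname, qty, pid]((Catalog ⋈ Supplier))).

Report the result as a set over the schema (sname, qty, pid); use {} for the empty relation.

Joining Catalog and Supplier on qty yields {(20, 33, Ada, 26), (26, 22, Hal, 21), (26, 22, Lee, 24), (26, 22, Zed, 25), (37, 40, Gus, 25), (37, 40, Wes, 23), (37, 40, Wes, 40)}.
π[sname, qty, pid]: project onto (sname, qty, pid) (1 duplicate(s) eliminated) → {(Ada, 20, 33), (Gus, 37, 40), (Hal, 26, 22), (Lee, 26, 22), (Wes, 37, 40), (Zed, 26, 22)}
Filtering on pid >= 23 leaves {(Ada, 20, 33), (Gus, 37, 40), (Wes, 37, 40)}.

{(Ada, 20, 33), (Gus, 37, 40), (Wes, 37, 40)}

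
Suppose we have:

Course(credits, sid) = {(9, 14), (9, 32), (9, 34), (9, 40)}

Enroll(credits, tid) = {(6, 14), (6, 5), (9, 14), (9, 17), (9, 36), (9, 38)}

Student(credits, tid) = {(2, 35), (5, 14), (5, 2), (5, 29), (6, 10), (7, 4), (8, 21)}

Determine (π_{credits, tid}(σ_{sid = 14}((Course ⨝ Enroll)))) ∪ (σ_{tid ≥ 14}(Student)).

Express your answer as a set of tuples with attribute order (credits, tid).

{(2, 35), (5, 14), (5, 29), (8, 21), (9, 14), (9, 17), (9, 36), (9, 38)}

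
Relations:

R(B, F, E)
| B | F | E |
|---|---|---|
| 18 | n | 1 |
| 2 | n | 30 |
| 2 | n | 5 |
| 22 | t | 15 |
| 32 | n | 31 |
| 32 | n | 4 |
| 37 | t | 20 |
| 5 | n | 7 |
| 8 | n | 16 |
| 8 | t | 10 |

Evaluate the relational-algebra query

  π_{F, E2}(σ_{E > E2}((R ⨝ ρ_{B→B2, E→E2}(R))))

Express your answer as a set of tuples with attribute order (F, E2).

{(n, 1), (n, 16), (n, 30), (n, 4), (n, 5), (n, 7), (t, 10), (t, 15)}

ρ[B→B2, E→E2]: schema becomes (B2, F, E2); tuples unchanged.
R ⋈ ρ_{B→B2, E→E2}(R) (natural join on F): {(18, n, 1, 18, 1), (18, n, 1, 2, 30), (18, n, 1, 2, 5), (18, n, 1, 32, 31), (18, n, 1, 32, 4), (18, n, 1, 5, 7), (18, n, 1, 8, 16), (2, n, 30, 18, 1), (2, n, 30, 2, 30), (2, n, 30, 2, 5), (2, n, 30, 32, 31), (2, n, 30, 32, 4), (2, n, 30, 5, 7), (2, n, 30, 8, 16), (2, n, 5, 18, 1), (2, n, 5, 2, 30), (2, n, 5, 2, 5), (2, n, 5, 32, 31), (2, n, 5, 32, 4), (2, n, 5, 5, 7), (2, n, 5, 8, 16), (22, t, 15, 22, 15), (22, t, 15, 37, 20), (22, t, 15, 8, 10), (32, n, 31, 18, 1), (32, n, 31, 2, 30), (32, n, 31, 2, 5), (32, n, 31, 32, 31), (32, n, 31, 32, 4), (32, n, 31, 5, 7), (32, n, 31, 8, 16), (32, n, 4, 18, 1), (32, n, 4, 2, 30), (32, n, 4, 2, 5), (32, n, 4, 32, 31), (32, n, 4, 32, 4), (32, n, 4, 5, 7), (32, n, 4, 8, 16), (37, t, 20, 22, 15), (37, t, 20, 37, 20), (37, t, 20, 8, 10), (5, n, 7, 18, 1), (5, n, 7, 2, 30), (5, n, 7, 2, 5), (5, n, 7, 32, 31), (5, n, 7, 32, 4), (5, n, 7, 5, 7), (5, n, 7, 8, 16), (8, n, 16, 18, 1), (8, n, 16, 2, 30), (8, n, 16, 2, 5), (8, n, 16, 32, 31), (8, n, 16, 32, 4), (8, n, 16, 5, 7), (8, n, 16, 8, 16), (8, t, 10, 22, 15), (8, t, 10, 37, 20), (8, t, 10, 8, 10)}
Selection E > E2: {(2, n, 30, 18, 1), (2, n, 30, 2, 5), (2, n, 30, 32, 4), (2, n, 30, 5, 7), (2, n, 30, 8, 16), (2, n, 5, 18, 1), (2, n, 5, 32, 4), (22, t, 15, 8, 10), (32, n, 31, 18, 1), (32, n, 31, 2, 30), (32, n, 31, 2, 5), (32, n, 31, 32, 4), (32, n, 31, 5, 7), (32, n, 31, 8, 16), (32, n, 4, 18, 1), (37, t, 20, 22, 15), (37, t, 20, 8, 10), (5, n, 7, 18, 1), (5, n, 7, 2, 5), (5, n, 7, 32, 4), (8, n, 16, 18, 1), (8, n, 16, 2, 5), (8, n, 16, 32, 4), (8, n, 16, 5, 7)}
Keep only column(s) F, E2 (16 duplicate(s) eliminated): {(n, 1), (n, 16), (n, 30), (n, 4), (n, 5), (n, 7), (t, 10), (t, 15)}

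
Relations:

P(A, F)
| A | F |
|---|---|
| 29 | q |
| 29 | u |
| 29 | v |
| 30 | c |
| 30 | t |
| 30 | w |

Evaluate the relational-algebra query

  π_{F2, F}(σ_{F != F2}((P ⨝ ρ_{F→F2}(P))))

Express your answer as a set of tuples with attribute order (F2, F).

{(c, t), (c, w), (q, u), (q, v), (t, c), (t, w), (u, q), (u, v), (v, q), (v, u), (w, c), (w, t)}

ρ[F→F2]: schema becomes (A, F2); tuples unchanged.
Joining P and ρ_{F→F2}(P) on A yields {(29, q, q), (29, q, u), (29, q, v), (29, u, q), (29, u, u), (29, u, v), (29, v, q), (29, v, u), (29, v, v), (30, c, c), (30, c, t), (30, c, w), (30, t, c), (30, t, t), (30, t, w), (30, w, c), (30, w, t), (30, w, w)}.
Apply σ_{F != F2}; surviving tuples: {(29, q, u), (29, q, v), (29, u, q), (29, u, v), (29, v, q), (29, v, u), (30, c, t), (30, c, w), (30, t, c), (30, t, w), (30, w, c), (30, w, t)}
Projecting to F2, F: {(c, t), (c, w), (q, u), (q, v), (t, c), (t, w), (u, q), (u, v), (v, q), (v, u), (w, c), (w, t)}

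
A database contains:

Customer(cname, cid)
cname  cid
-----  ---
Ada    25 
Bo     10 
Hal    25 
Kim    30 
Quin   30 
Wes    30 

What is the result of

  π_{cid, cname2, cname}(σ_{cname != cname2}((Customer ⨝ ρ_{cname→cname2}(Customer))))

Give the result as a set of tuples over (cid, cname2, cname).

{(25, Ada, Hal), (25, Hal, Ada), (30, Kim, Quin), (30, Kim, Wes), (30, Quin, Kim), (30, Quin, Wes), (30, Wes, Kim), (30, Wes, Quin)}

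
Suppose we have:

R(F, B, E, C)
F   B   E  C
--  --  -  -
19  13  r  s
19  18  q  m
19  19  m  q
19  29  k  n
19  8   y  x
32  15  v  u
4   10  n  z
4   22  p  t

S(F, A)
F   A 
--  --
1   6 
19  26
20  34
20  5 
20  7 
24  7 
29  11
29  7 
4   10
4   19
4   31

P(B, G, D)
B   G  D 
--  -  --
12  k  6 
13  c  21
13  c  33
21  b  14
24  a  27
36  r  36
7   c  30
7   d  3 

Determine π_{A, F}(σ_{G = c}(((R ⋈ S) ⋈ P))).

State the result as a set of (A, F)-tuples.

{(26, 19)}

Natural join on F: {(19, 13, r, s, 26), (19, 18, q, m, 26), (19, 19, m, q, 26), (19, 29, k, n, 26), (19, 8, y, x, 26), (4, 10, n, z, 10), (4, 10, n, z, 19), (4, 10, n, z, 31), (4, 22, p, t, 10), (4, 22, p, t, 19), (4, 22, p, t, 31)}
Natural join on B: {(19, 13, r, s, 26, c, 21), (19, 13, r, s, 26, c, 33)}
Selection G = c: {(19, 13, r, s, 26, c, 21), (19, 13, r, s, 26, c, 33)}
π_{A, F} gives {(26, 19)} (1 duplicate(s) eliminated).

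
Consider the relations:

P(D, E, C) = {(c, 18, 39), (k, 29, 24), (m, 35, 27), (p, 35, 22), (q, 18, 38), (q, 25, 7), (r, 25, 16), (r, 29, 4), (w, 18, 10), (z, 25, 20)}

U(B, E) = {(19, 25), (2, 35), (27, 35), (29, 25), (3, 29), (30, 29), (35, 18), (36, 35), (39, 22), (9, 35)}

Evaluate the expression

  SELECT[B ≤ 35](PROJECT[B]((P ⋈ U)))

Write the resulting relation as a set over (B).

{19, 2, 27, 29, 3, 30, 35, 9}

Joining P and U on E yields {(c, 18, 39, 35), (k, 29, 24, 3), (k, 29, 24, 30), (m, 35, 27, 2), (m, 35, 27, 27), (m, 35, 27, 36), (m, 35, 27, 9), (p, 35, 22, 2), (p, 35, 22, 27), (p, 35, 22, 36), (p, 35, 22, 9), (q, 18, 38, 35), (q, 25, 7, 19), (q, 25, 7, 29), (r, 25, 16, 19), (r, 25, 16, 29), (r, 29, 4, 3), (r, 29, 4, 30), (w, 18, 10, 35), (z, 25, 20, 19), (z, 25, 20, 29)}.
π_{B} gives {19, 2, 27, 29, 3, 30, 35, 36, 9} (12 duplicate(s) eliminated).
Selection B ≤ 35: {19, 2, 27, 29, 3, 30, 35, 9}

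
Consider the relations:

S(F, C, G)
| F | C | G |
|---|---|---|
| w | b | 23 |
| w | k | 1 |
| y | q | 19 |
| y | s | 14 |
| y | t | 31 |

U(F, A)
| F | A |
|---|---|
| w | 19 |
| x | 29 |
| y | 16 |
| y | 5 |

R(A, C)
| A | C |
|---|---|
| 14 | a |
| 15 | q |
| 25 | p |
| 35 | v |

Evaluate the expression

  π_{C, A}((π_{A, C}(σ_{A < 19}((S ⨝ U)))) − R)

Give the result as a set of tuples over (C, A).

{(q, 16), (q, 5), (s, 16), (s, 5), (t, 16), (t, 5)}

Natural join on F: {(w, b, 23, 19), (w, k, 1, 19), (y, q, 19, 16), (y, q, 19, 5), (y, s, 14, 16), (y, s, 14, 5), (y, t, 31, 16), (y, t, 31, 5)}
σ[A < 19]: keep tuples satisfying A < 19 → {(y, q, 19, 16), (y, q, 19, 5), (y, s, 14, 16), (y, s, 14, 5), (y, t, 31, 16), (y, t, 31, 5)}
Keep only column(s) A, C: {(16, q), (16, s), (16, t), (5, q), (5, s), (5, t)}
Set difference of the two operands is {(16, q), (16, s), (16, t), (5, q), (5, s), (5, t)}.
Keep only column(s) C, A: {(q, 16), (q, 5), (s, 16), (s, 5), (t, 16), (t, 5)}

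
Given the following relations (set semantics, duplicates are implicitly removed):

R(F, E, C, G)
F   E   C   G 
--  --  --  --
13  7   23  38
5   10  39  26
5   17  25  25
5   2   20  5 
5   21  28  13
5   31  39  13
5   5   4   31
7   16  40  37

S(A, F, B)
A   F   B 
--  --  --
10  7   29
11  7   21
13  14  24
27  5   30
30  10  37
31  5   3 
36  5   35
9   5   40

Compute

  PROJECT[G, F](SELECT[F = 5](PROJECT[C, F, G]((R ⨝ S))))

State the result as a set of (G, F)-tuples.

{(13, 5), (25, 5), (26, 5), (31, 5), (5, 5)}

Joining R and S on F yields {(5, 10, 39, 26, 27, 30), (5, 10, 39, 26, 31, 3), (5, 10, 39, 26, 36, 35), (5, 10, 39, 26, 9, 40), (5, 17, 25, 25, 27, 30), (5, 17, 25, 25, 31, 3), (5, 17, 25, 25, 36, 35), (5, 17, 25, 25, 9, 40), (5, 2, 20, 5, 27, 30), (5, 2, 20, 5, 31, 3), (5, 2, 20, 5, 36, 35), (5, 2, 20, 5, 9, 40), (5, 21, 28, 13, 27, 30), (5, 21, 28, 13, 31, 3), (5, 21, 28, 13, 36, 35), (5, 21, 28, 13, 9, 40), (5, 31, 39, 13, 27, 30), (5, 31, 39, 13, 31, 3), (5, 31, 39, 13, 36, 35), (5, 31, 39, 13, 9, 40), (5, 5, 4, 31, 27, 30), (5, 5, 4, 31, 31, 3), (5, 5, 4, 31, 36, 35), (5, 5, 4, 31, 9, 40), (7, 16, 40, 37, 10, 29), (7, 16, 40, 37, 11, 21)}.
π[C, F, G]: project onto (C, F, G) (19 duplicate(s) eliminated) → {(20, 5, 5), (25, 5, 25), (28, 5, 13), (39, 5, 13), (39, 5, 26), (4, 5, 31), (40, 7, 37)}
Filtering on F = 5 leaves {(20, 5, 5), (25, 5, 25), (28, 5, 13), (39, 5, 13), (39, 5, 26), (4, 5, 31)}.
π[G, F]: project onto (G, F) (1 duplicate(s) eliminated) → {(13, 5), (25, 5), (26, 5), (31, 5), (5, 5)}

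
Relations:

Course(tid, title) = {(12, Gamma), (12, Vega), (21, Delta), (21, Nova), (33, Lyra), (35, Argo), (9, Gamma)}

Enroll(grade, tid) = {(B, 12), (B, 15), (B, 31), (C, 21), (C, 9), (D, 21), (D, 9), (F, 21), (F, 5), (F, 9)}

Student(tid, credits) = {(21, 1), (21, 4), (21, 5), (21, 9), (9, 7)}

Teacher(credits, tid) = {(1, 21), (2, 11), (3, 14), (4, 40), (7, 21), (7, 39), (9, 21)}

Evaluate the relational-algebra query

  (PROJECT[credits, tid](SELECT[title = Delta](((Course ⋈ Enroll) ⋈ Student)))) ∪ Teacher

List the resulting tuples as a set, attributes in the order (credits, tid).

{(1, 21), (2, 11), (3, 14), (4, 21), (4, 40), (5, 21), (7, 21), (7, 39), (9, 21)}

Joining Course and Enroll on tid yields {(12, Gamma, B), (12, Vega, B), (21, Delta, C), (21, Delta, D), (21, Delta, F), (21, Nova, C), (21, Nova, D), (21, Nova, F), (9, Gamma, C), (9, Gamma, D), (9, Gamma, F)}.
Joining (Course ⋈ Enroll) and Student on tid yields {(21, Delta, C, 1), (21, Delta, C, 4), (21, Delta, C, 5), (21, Delta, C, 9), (21, Delta, D, 1), (21, Delta, D, 4), (21, Delta, D, 5), (21, Delta, D, 9), (21, Delta, F, 1), (21, Delta, F, 4), (21, Delta, F, 5), (21, Delta, F, 9), (21, Nova, C, 1), (21, Nova, C, 4), (21, Nova, C, 5), (21, Nova, C, 9), (21, Nova, D, 1), (21, Nova, D, 4), (21, Nova, D, 5), (21, Nova, D, 9), (21, Nova, F, 1), (21, Nova, F, 4), (21, Nova, F, 5), (21, Nova, F, 9), (9, Gamma, C, 7), (9, Gamma, D, 7), (9, Gamma, F, 7)}.
σ[title = Delta]: keep tuples satisfying title = Delta → {(21, Delta, C, 1), (21, Delta, C, 4), (21, Delta, C, 5), (21, Delta, C, 9), (21, Delta, D, 1), (21, Delta, D, 4), (21, Delta, D, 5), (21, Delta, D, 9), (21, Delta, F, 1), (21, Delta, F, 4), (21, Delta, F, 5), (21, Delta, F, 9)}
π_{credits, tid} gives {(1, 21), (4, 21), (5, 21), (9, 21)} (8 duplicate(s) eliminated).
Union: {(1, 21), (4, 21), (5, 21), (9, 21)} with {(1, 21), (2, 11), (3, 14), (4, 40), (7, 21), (7, 39), (9, 21)} → {(1, 21), (2, 11), (3, 14), (4, 21), (4, 40), (5, 21), (7, 21), (7, 39), (9, 21)}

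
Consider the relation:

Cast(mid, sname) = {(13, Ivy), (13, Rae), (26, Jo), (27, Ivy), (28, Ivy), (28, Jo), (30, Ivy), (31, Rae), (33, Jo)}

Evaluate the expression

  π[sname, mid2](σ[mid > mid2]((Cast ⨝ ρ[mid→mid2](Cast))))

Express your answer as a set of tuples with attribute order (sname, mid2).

ρ[mid→mid2]: schema becomes (mid2, sname); tuples unchanged.
Natural join on sname: {(13, Ivy, 13), (13, Ivy, 27), (13, Ivy, 28), (13, Ivy, 30), (13, Rae, 13), (13, Rae, 31), (26, Jo, 26), (26, Jo, 28), (26, Jo, 33), (27, Ivy, 13), (27, Ivy, 27), (27, Ivy, 28), (27, Ivy, 30), (28, Ivy, 13), (28, Ivy, 27), (28, Ivy, 28), (28, Ivy, 30), (28, Jo, 26), (28, Jo, 28), (28, Jo, 33), (30, Ivy, 13), (30, Ivy, 27), (30, Ivy, 28), (30, Ivy, 30), (31, Rae, 13), (31, Rae, 31), (33, Jo, 26), (33, Jo, 28), (33, Jo, 33)}
σ[mid > mid2]: keep tuples satisfying mid > mid2 → {(27, Ivy, 13), (28, Ivy, 13), (28, Ivy, 27), (28, Jo, 26), (30, Ivy, 13), (30, Ivy, 27), (30, Ivy, 28), (31, Rae, 13), (33, Jo, 26), (33, Jo, 28)}
Keep only column(s) sname, mid2 (4 duplicate(s) eliminated): {(Ivy, 13), (Ivy, 27), (Ivy, 28), (Jo, 26), (Jo, 28), (Rae, 13)}

{(Ivy, 13), (Ivy, 27), (Ivy, 28), (Jo, 26), (Jo, 28), (Rae, 13)}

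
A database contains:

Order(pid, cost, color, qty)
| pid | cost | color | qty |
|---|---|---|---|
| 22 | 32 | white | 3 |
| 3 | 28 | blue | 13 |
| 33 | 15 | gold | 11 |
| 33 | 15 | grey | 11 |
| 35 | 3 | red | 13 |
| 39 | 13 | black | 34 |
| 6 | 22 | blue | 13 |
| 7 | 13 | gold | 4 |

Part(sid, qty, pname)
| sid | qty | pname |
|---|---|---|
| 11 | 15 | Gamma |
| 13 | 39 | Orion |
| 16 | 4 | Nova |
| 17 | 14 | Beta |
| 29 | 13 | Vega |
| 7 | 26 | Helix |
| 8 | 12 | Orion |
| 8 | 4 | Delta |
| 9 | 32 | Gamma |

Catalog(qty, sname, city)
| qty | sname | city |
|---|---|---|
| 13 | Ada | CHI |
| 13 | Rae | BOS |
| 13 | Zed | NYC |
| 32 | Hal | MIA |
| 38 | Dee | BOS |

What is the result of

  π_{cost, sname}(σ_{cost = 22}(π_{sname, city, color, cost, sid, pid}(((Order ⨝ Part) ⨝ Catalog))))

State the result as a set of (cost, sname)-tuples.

{(22, Ada), (22, Rae), (22, Zed)}

Order ⋈ Part (natural join on qty): {(3, 28, blue, 13, 29, Vega), (35, 3, red, 13, 29, Vega), (6, 22, blue, 13, 29, Vega), (7, 13, gold, 4, 16, Nova), (7, 13, gold, 4, 8, Delta)}
(Order ⨝ Part) ⋈ Catalog (natural join on qty): {(3, 28, blue, 13, 29, Vega, Ada, CHI), (3, 28, blue, 13, 29, Vega, Rae, BOS), (3, 28, blue, 13, 29, Vega, Zed, NYC), (35, 3, red, 13, 29, Vega, Ada, CHI), (35, 3, red, 13, 29, Vega, Rae, BOS), (35, 3, red, 13, 29, Vega, Zed, NYC), (6, 22, blue, 13, 29, Vega, Ada, CHI), (6, 22, blue, 13, 29, Vega, Rae, BOS), (6, 22, blue, 13, 29, Vega, Zed, NYC)}
Keep only column(s) sname, city, color, cost, sid, pid: {(Ada, CHI, blue, 22, 29, 6), (Ada, CHI, blue, 28, 29, 3), (Ada, CHI, red, 3, 29, 35), (Rae, BOS, blue, 22, 29, 6), (Rae, BOS, blue, 28, 29, 3), (Rae, BOS, red, 3, 29, 35), (Zed, NYC, blue, 22, 29, 6), (Zed, NYC, blue, 28, 29, 3), (Zed, NYC, red, 3, 29, 35)}
Filtering on cost = 22 leaves {(Ada, CHI, blue, 22, 29, 6), (Rae, BOS, blue, 22, 29, 6), (Zed, NYC, blue, 22, 29, 6)}.
Keep only column(s) cost, sname: {(22, Ada), (22, Rae), (22, Zed)}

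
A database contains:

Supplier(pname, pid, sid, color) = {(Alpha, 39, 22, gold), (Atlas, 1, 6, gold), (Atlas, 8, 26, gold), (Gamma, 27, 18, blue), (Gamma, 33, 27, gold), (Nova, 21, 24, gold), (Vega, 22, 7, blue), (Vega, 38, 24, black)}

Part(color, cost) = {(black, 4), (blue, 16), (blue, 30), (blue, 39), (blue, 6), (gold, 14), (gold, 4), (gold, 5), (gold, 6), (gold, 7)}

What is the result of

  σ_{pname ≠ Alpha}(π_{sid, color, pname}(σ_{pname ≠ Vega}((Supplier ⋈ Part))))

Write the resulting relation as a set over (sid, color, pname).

{(18, blue, Gamma), (24, gold, Nova), (26, gold, Atlas), (27, gold, Gamma), (6, gold, Atlas)}

Natural join on color: {(Alpha, 39, 22, gold, 14), (Alpha, 39, 22, gold, 4), (Alpha, 39, 22, gold, 5), (Alpha, 39, 22, gold, 6), (Alpha, 39, 22, gold, 7), (Atlas, 1, 6, gold, 14), (Atlas, 1, 6, gold, 4), (Atlas, 1, 6, gold, 5), (Atlas, 1, 6, gold, 6), (Atlas, 1, 6, gold, 7), (Atlas, 8, 26, gold, 14), (Atlas, 8, 26, gold, 4), (Atlas, 8, 26, gold, 5), (Atlas, 8, 26, gold, 6), (Atlas, 8, 26, gold, 7), (Gamma, 27, 18, blue, 16), (Gamma, 27, 18, blue, 30), (Gamma, 27, 18, blue, 39), (Gamma, 27, 18, blue, 6), (Gamma, 33, 27, gold, 14), (Gamma, 33, 27, gold, 4), (Gamma, 33, 27, gold, 5), (Gamma, 33, 27, gold, 6), (Gamma, 33, 27, gold, 7), (Nova, 21, 24, gold, 14), (Nova, 21, 24, gold, 4), (Nova, 21, 24, gold, 5), (Nova, 21, 24, gold, 6), (Nova, 21, 24, gold, 7), (Vega, 22, 7, blue, 16), (Vega, 22, 7, blue, 30), (Vega, 22, 7, blue, 39), (Vega, 22, 7, blue, 6), (Vega, 38, 24, black, 4)}
σ[pname ≠ Vega]: keep tuples satisfying pname ≠ Vega → {(Alpha, 39, 22, gold, 14), (Alpha, 39, 22, gold, 4), (Alpha, 39, 22, gold, 5), (Alpha, 39, 22, gold, 6), (Alpha, 39, 22, gold, 7), (Atlas, 1, 6, gold, 14), (Atlas, 1, 6, gold, 4), (Atlas, 1, 6, gold, 5), (Atlas, 1, 6, gold, 6), (Atlas, 1, 6, gold, 7), (Atlas, 8, 26, gold, 14), (Atlas, 8, 26, gold, 4), (Atlas, 8, 26, gold, 5), (Atlas, 8, 26, gold, 6), (Atlas, 8, 26, gold, 7), (Gamma, 27, 18, blue, 16), (Gamma, 27, 18, blue, 30), (Gamma, 27, 18, blue, 39), (Gamma, 27, 18, blue, 6), (Gamma, 33, 27, gold, 14), (Gamma, 33, 27, gold, 4), (Gamma, 33, 27, gold, 5), (Gamma, 33, 27, gold, 6), (Gamma, 33, 27, gold, 7), (Nova, 21, 24, gold, 14), (Nova, 21, 24, gold, 4), (Nova, 21, 24, gold, 5), (Nova, 21, 24, gold, 6), (Nova, 21, 24, gold, 7)}
π[sid, color, pname]: project onto (sid, color, pname) (23 duplicate(s) eliminated) → {(18, blue, Gamma), (22, gold, Alpha), (24, gold, Nova), (26, gold, Atlas), (27, gold, Gamma), (6, gold, Atlas)}
σ[pname ≠ Alpha]: keep tuples satisfying pname ≠ Alpha → {(18, blue, Gamma), (24, gold, Nova), (26, gold, Atlas), (27, gold, Gamma), (6, gold, Atlas)}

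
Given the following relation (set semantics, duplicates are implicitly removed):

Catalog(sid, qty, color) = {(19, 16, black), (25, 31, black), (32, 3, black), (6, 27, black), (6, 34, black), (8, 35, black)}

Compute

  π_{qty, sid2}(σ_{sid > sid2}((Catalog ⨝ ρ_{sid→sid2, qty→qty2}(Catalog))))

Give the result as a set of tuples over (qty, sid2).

{(16, 6), (16, 8), (3, 19), (3, 25), (3, 6), (3, 8), (31, 19), (31, 6), (31, 8), (35, 6)}

ρ[sid→sid2, qty→qty2]: schema becomes (sid2, qty2, color); tuples unchanged.
Natural join on color: {(19, 16, black, 19, 16), (19, 16, black, 25, 31), (19, 16, black, 32, 3), (19, 16, black, 6, 27), (19, 16, black, 6, 34), (19, 16, black, 8, 35), (25, 31, black, 19, 16), (25, 31, black, 25, 31), (25, 31, black, 32, 3), (25, 31, black, 6, 27), (25, 31, black, 6, 34), (25, 31, black, 8, 35), (32, 3, black, 19, 16), (32, 3, black, 25, 31), (32, 3, black, 32, 3), (32, 3, black, 6, 27), (32, 3, black, 6, 34), (32, 3, black, 8, 35), (6, 27, black, 19, 16), (6, 27, black, 25, 31), (6, 27, black, 32, 3), (6, 27, black, 6, 27), (6, 27, black, 6, 34), (6, 27, black, 8, 35), (6, 34, black, 19, 16), (6, 34, black, 25, 31), (6, 34, black, 32, 3), (6, 34, black, 6, 27), (6, 34, black, 6, 34), (6, 34, black, 8, 35), (8, 35, black, 19, 16), (8, 35, black, 25, 31), (8, 35, black, 32, 3), (8, 35, black, 6, 27), (8, 35, black, 6, 34), (8, 35, black, 8, 35)}
Selection sid > sid2: {(19, 16, black, 6, 27), (19, 16, black, 6, 34), (19, 16, black, 8, 35), (25, 31, black, 19, 16), (25, 31, black, 6, 27), (25, 31, black, 6, 34), (25, 31, black, 8, 35), (32, 3, black, 19, 16), (32, 3, black, 25, 31), (32, 3, black, 6, 27), (32, 3, black, 6, 34), (32, 3, black, 8, 35), (8, 35, black, 6, 27), (8, 35, black, 6, 34)}
Keep only column(s) qty, sid2 (4 duplicate(s) eliminated): {(16, 6), (16, 8), (3, 19), (3, 25), (3, 6), (3, 8), (31, 19), (31, 6), (31, 8), (35, 6)}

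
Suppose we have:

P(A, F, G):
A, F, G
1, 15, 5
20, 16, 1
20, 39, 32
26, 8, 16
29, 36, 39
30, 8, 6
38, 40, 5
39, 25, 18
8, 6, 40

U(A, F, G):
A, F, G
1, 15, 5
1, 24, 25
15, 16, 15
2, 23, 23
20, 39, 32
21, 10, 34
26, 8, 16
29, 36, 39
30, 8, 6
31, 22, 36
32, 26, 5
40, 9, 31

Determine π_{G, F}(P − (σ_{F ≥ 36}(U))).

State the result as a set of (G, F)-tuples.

{(1, 16), (16, 8), (18, 25), (40, 6), (5, 15), (5, 40), (6, 8)}

Filtering on F ≥ 36 leaves {(20, 39, 32), (29, 36, 39)}.
Difference: {(1, 15, 5), (20, 16, 1), (20, 39, 32), (26, 8, 16), (29, 36, 39), (30, 8, 6), (38, 40, 5), (39, 25, 18), (8, 6, 40)} with {(20, 39, 32), (29, 36, 39)} → {(1, 15, 5), (20, 16, 1), (26, 8, 16), (30, 8, 6), (38, 40, 5), (39, 25, 18), (8, 6, 40)}
π_{G, F} gives {(1, 16), (16, 8), (18, 25), (40, 6), (5, 15), (5, 40), (6, 8)}.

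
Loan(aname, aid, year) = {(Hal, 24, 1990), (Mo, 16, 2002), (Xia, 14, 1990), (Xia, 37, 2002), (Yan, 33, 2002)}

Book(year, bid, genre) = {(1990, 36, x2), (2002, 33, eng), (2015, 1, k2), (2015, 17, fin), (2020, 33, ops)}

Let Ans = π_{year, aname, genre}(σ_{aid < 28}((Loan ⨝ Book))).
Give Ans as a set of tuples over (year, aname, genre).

{(1990, Hal, x2), (1990, Xia, x2), (2002, Mo, eng)}

Natural join on year: {(Hal, 24, 1990, 36, x2), (Mo, 16, 2002, 33, eng), (Xia, 14, 1990, 36, x2), (Xia, 37, 2002, 33, eng), (Yan, 33, 2002, 33, eng)}
Apply σ_{aid < 28}; surviving tuples: {(Hal, 24, 1990, 36, x2), (Mo, 16, 2002, 33, eng), (Xia, 14, 1990, 36, x2)}
π_{year, aname, genre} gives {(1990, Hal, x2), (1990, Xia, x2), (2002, Mo, eng)}.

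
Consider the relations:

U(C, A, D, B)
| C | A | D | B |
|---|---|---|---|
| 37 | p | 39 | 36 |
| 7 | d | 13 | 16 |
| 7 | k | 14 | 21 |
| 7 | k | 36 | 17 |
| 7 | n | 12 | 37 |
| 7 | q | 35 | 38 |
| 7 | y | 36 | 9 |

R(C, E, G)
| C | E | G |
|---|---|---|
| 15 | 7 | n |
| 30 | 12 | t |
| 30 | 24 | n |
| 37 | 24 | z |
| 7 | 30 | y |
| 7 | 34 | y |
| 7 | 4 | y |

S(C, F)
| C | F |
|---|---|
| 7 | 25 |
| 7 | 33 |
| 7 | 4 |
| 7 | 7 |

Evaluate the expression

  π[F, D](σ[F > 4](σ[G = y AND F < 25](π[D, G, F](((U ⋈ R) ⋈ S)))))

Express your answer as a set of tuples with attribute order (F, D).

{(7, 12), (7, 13), (7, 14), (7, 35), (7, 36)}

U ⋈ R (natural join on C): {(37, p, 39, 36, 24, z), (7, d, 13, 16, 30, y), (7, d, 13, 16, 34, y), (7, d, 13, 16, 4, y), (7, k, 14, 21, 30, y), (7, k, 14, 21, 34, y), (7, k, 14, 21, 4, y), (7, k, 36, 17, 30, y), (7, k, 36, 17, 34, y), (7, k, 36, 17, 4, y), (7, n, 12, 37, 30, y), (7, n, 12, 37, 34, y), (7, n, 12, 37, 4, y), (7, q, 35, 38, 30, y), (7, q, 35, 38, 34, y), (7, q, 35, 38, 4, y), (7, y, 36, 9, 30, y), (7, y, 36, 9, 34, y), (7, y, 36, 9, 4, y)}
(U ⋈ R) ⋈ S (natural join on C): {(7, d, 13, 16, 30, y, 25), (7, d, 13, 16, 30, y, 33), (7, d, 13, 16, 30, y, 4), (7, d, 13, 16, 30, y, 7), (7, d, 13, 16, 34, y, 25), (7, d, 13, 16, 34, y, 33), (7, d, 13, 16, 34, y, 4), (7, d, 13, 16, 34, y, 7), (7, d, 13, 16, 4, y, 25), (7, d, 13, 16, 4, y, 33), (7, d, 13, 16, 4, y, 4), (7, d, 13, 16, 4, y, 7), (7, k, 14, 21, 30, y, 25), (7, k, 14, 21, 30, y, 33), (7, k, 14, 21, 30, y, 4), (7, k, 14, 21, 30, y, 7), (7, k, 14, 21, 34, y, 25), (7, k, 14, 21, 34, y, 33), (7, k, 14, 21, 34, y, 4), (7, k, 14, 21, 34, y, 7), (7, k, 14, 21, 4, y, 25), (7, k, 14, 21, 4, y, 33), (7, k, 14, 21, 4, y, 4), (7, k, 14, 21, 4, y, 7), (7, k, 36, 17, 30, y, 25), (7, k, 36, 17, 30, y, 33), (7, k, 36, 17, 30, y, 4), (7, k, 36, 17, 30, y, 7), (7, k, 36, 17, 34, y, 25), (7, k, 36, 17, 34, y, 33), (7, k, 36, 17, 34, y, 4), (7, k, 36, 17, 34, y, 7), (7, k, 36, 17, 4, y, 25), (7, k, 36, 17, 4, y, 33), (7, k, 36, 17, 4, y, 4), (7, k, 36, 17, 4, y, 7), (7, n, 12, 37, 30, y, 25), (7, n, 12, 37, 30, y, 33), (7, n, 12, 37, 30, y, 4), (7, n, 12, 37, 30, y, 7), (7, n, 12, 37, 34, y, 25), (7, n, 12, 37, 34, y, 33), (7, n, 12, 37, 34, y, 4), (7, n, 12, 37, 34, y, 7), (7, n, 12, 37, 4, y, 25), (7, n, 12, 37, 4, y, 33), (7, n, 12, 37, 4, y, 4), (7, n, 12, 37, 4, y, 7), (7, q, 35, 38, 30, y, 25), (7, q, 35, 38, 30, y, 33), (7, q, 35, 38, 30, y, 4), (7, q, 35, 38, 30, y, 7), (7, q, 35, 38, 34, y, 25), (7, q, 35, 38, 34, y, 33), (7, q, 35, 38, 34, y, 4), (7, q, 35, 38, 34, y, 7), (7, q, 35, 38, 4, y, 25), (7, q, 35, 38, 4, y, 33), (7, q, 35, 38, 4, y, 4), (7, q, 35, 38, 4, y, 7), (7, y, 36, 9, 30, y, 25), (7, y, 36, 9, 30, y, 33), (7, y, 36, 9, 30, y, 4), (7, y, 36, 9, 30, y, 7), (7, y, 36, 9, 34, y, 25), (7, y, 36, 9, 34, y, 33), (7, y, 36, 9, 34, y, 4), (7, y, 36, 9, 34, y, 7), (7, y, 36, 9, 4, y, 25), (7, y, 36, 9, 4, y, 33), (7, y, 36, 9, 4, y, 4), (7, y, 36, 9, 4, y, 7)}
π_{D, G, F} gives {(12, y, 25), (12, y, 33), (12, y, 4), (12, y, 7), (13, y, 25), (13, y, 33), (13, y, 4), (13, y, 7), (14, y, 25), (14, y, 33), (14, y, 4), (14, y, 7), (35, y, 25), (35, y, 33), (35, y, 4), (35, y, 7), (36, y, 25), (36, y, 33), (36, y, 4), (36, y, 7)} (52 duplicate(s) eliminated).
σ[G = y AND F < 25]: keep tuples satisfying G = y AND F < 25 → {(12, y, 4), (12, y, 7), (13, y, 4), (13, y, 7), (14, y, 4), (14, y, 7), (35, y, 4), (35, y, 7), (36, y, 4), (36, y, 7)}
σ[F > 4]: keep tuples satisfying F > 4 → {(12, y, 7), (13, y, 7), (14, y, 7), (35, y, 7), (36, y, 7)}
π_{F, D} gives {(7, 12), (7, 13), (7, 14), (7, 35), (7, 36)}.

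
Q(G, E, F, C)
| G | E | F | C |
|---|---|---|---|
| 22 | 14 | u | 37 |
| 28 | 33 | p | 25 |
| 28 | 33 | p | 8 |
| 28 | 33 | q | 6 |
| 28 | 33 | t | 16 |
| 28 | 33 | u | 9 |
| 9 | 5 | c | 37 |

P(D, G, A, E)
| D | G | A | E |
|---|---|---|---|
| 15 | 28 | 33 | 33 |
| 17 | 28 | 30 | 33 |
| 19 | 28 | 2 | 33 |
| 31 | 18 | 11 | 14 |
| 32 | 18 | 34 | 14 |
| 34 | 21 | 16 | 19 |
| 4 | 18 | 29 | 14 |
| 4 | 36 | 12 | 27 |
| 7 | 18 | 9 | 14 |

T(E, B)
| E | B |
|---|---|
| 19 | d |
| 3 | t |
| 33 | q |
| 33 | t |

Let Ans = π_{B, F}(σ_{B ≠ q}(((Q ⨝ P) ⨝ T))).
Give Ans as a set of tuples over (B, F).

Natural join on G, E: {(28, 33, p, 25, 15, 33), (28, 33, p, 25, 17, 30), (28, 33, p, 25, 19, 2), (28, 33, p, 8, 15, 33), (28, 33, p, 8, 17, 30), (28, 33, p, 8, 19, 2), (28, 33, q, 6, 15, 33), (28, 33, q, 6, 17, 30), (28, 33, q, 6, 19, 2), (28, 33, t, 16, 15, 33), (28, 33, t, 16, 17, 30), (28, 33, t, 16, 19, 2), (28, 33, u, 9, 15, 33), (28, 33, u, 9, 17, 30), (28, 33, u, 9, 19, 2)}
Natural join on E: {(28, 33, p, 25, 15, 33, q), (28, 33, p, 25, 15, 33, t), (28, 33, p, 25, 17, 30, q), (28, 33, p, 25, 17, 30, t), (28, 33, p, 25, 19, 2, q), (28, 33, p, 25, 19, 2, t), (28, 33, p, 8, 15, 33, q), (28, 33, p, 8, 15, 33, t), (28, 33, p, 8, 17, 30, q), (28, 33, p, 8, 17, 30, t), (28, 33, p, 8, 19, 2, q), (28, 33, p, 8, 19, 2, t), (28, 33, q, 6, 15, 33, q), (28, 33, q, 6, 15, 33, t), (28, 33, q, 6, 17, 30, q), (28, 33, q, 6, 17, 30, t), (28, 33, q, 6, 19, 2, q), (28, 33, q, 6, 19, 2, t), (28, 33, t, 16, 15, 33, q), (28, 33, t, 16, 15, 33, t), (28, 33, t, 16, 17, 30, q), (28, 33, t, 16, 17, 30, t), (28, 33, t, 16, 19, 2, q), (28, 33, t, 16, 19, 2, t), (28, 33, u, 9, 15, 33, q), (28, 33, u, 9, 15, 33, t), (28, 33, u, 9, 17, 30, q), (28, 33, u, 9, 17, 30, t), (28, 33, u, 9, 19, 2, q), (28, 33, u, 9, 19, 2, t)}
Filtering on B ≠ q leaves {(28, 33, p, 25, 15, 33, t), (28, 33, p, 25, 17, 30, t), (28, 33, p, 25, 19, 2, t), (28, 33, p, 8, 15, 33, t), (28, 33, p, 8, 17, 30, t), (28, 33, p, 8, 19, 2, t), (28, 33, q, 6, 15, 33, t), (28, 33, q, 6, 17, 30, t), (28, 33, q, 6, 19, 2, t), (28, 33, t, 16, 15, 33, t), (28, 33, t, 16, 17, 30, t), (28, 33, t, 16, 19, 2, t), (28, 33, u, 9, 15, 33, t), (28, 33, u, 9, 17, 30, t), (28, 33, u, 9, 19, 2, t)}.
π[B, F]: project onto (B, F) (11 duplicate(s) eliminated) → {(t, p), (t, q), (t, t), (t, u)}

{(t, p), (t, q), (t, t), (t, u)}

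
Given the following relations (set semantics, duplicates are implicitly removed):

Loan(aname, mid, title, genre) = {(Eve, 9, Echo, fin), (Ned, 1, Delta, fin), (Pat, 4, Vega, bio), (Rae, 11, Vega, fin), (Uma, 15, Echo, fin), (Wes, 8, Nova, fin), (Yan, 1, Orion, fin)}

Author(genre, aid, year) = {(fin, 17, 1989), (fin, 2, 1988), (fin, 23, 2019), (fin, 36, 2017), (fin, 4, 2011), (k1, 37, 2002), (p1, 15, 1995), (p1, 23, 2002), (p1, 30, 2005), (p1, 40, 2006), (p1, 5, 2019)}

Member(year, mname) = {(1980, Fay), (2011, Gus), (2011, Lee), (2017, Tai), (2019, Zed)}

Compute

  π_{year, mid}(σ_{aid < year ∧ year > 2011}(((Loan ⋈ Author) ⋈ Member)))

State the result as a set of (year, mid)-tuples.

Natural join on genre: {(Eve, 9, Echo, fin, 17, 1989), (Eve, 9, Echo, fin, 2, 1988), (Eve, 9, Echo, fin, 23, 2019), (Eve, 9, Echo, fin, 36, 2017), (Eve, 9, Echo, fin, 4, 2011), (Ned, 1, Delta, fin, 17, 1989), (Ned, 1, Delta, fin, 2, 1988), (Ned, 1, Delta, fin, 23, 2019), (Ned, 1, Delta, fin, 36, 2017), (Ned, 1, Delta, fin, 4, 2011), (Rae, 11, Vega, fin, 17, 1989), (Rae, 11, Vega, fin, 2, 1988), (Rae, 11, Vega, fin, 23, 2019), (Rae, 11, Vega, fin, 36, 2017), (Rae, 11, Vega, fin, 4, 2011), (Uma, 15, Echo, fin, 17, 1989), (Uma, 15, Echo, fin, 2, 1988), (Uma, 15, Echo, fin, 23, 2019), (Uma, 15, Echo, fin, 36, 2017), (Uma, 15, Echo, fin, 4, 2011), (Wes, 8, Nova, fin, 17, 1989), (Wes, 8, Nova, fin, 2, 1988), (Wes, 8, Nova, fin, 23, 2019), (Wes, 8, Nova, fin, 36, 2017), (Wes, 8, Nova, fin, 4, 2011), (Yan, 1, Orion, fin, 17, 1989), (Yan, 1, Orion, fin, 2, 1988), (Yan, 1, Orion, fin, 23, 2019), (Yan, 1, Orion, fin, 36, 2017), (Yan, 1, Orion, fin, 4, 2011)}
Natural join on year: {(Eve, 9, Echo, fin, 23, 2019, Zed), (Eve, 9, Echo, fin, 36, 2017, Tai), (Eve, 9, Echo, fin, 4, 2011, Gus), (Eve, 9, Echo, fin, 4, 2011, Lee), (Ned, 1, Delta, fin, 23, 2019, Zed), (Ned, 1, Delta, fin, 36, 2017, Tai), (Ned, 1, Delta, fin, 4, 2011, Gus), (Ned, 1, Delta, fin, 4, 2011, Lee), (Rae, 11, Vega, fin, 23, 2019, Zed), (Rae, 11, Vega, fin, 36, 2017, Tai), (Rae, 11, Vega, fin, 4, 2011, Gus), (Rae, 11, Vega, fin, 4, 2011, Lee), (Uma, 15, Echo, fin, 23, 2019, Zed), (Uma, 15, Echo, fin, 36, 2017, Tai), (Uma, 15, Echo, fin, 4, 2011, Gus), (Uma, 15, Echo, fin, 4, 2011, Lee), (Wes, 8, Nova, fin, 23, 2019, Zed), (Wes, 8, Nova, fin, 36, 2017, Tai), (Wes, 8, Nova, fin, 4, 2011, Gus), (Wes, 8, Nova, fin, 4, 2011, Lee), (Yan, 1, Orion, fin, 23, 2019, Zed), (Yan, 1, Orion, fin, 36, 2017, Tai), (Yan, 1, Orion, fin, 4, 2011, Gus), (Yan, 1, Orion, fin, 4, 2011, Lee)}
Apply σ_{aid < year ∧ year > 2011}; surviving tuples: {(Eve, 9, Echo, fin, 23, 2019, Zed), (Eve, 9, Echo, fin, 36, 2017, Tai), (Ned, 1, Delta, fin, 23, 2019, Zed), (Ned, 1, Delta, fin, 36, 2017, Tai), (Rae, 11, Vega, fin, 23, 2019, Zed), (Rae, 11, Vega, fin, 36, 2017, Tai), (Uma, 15, Echo, fin, 23, 2019, Zed), (Uma, 15, Echo, fin, 36, 2017, Tai), (Wes, 8, Nova, fin, 23, 2019, Zed), (Wes, 8, Nova, fin, 36, 2017, Tai), (Yan, 1, Orion, fin, 23, 2019, Zed), (Yan, 1, Orion, fin, 36, 2017, Tai)}
Keep only column(s) year, mid (2 duplicate(s) eliminated): {(2017, 1), (2017, 11), (2017, 15), (2017, 8), (2017, 9), (2019, 1), (2019, 11), (2019, 15), (2019, 8), (2019, 9)}

{(2017, 1), (2017, 11), (2017, 15), (2017, 8), (2017, 9), (2019, 1), (2019, 11), (2019, 15), (2019, 8), (2019, 9)}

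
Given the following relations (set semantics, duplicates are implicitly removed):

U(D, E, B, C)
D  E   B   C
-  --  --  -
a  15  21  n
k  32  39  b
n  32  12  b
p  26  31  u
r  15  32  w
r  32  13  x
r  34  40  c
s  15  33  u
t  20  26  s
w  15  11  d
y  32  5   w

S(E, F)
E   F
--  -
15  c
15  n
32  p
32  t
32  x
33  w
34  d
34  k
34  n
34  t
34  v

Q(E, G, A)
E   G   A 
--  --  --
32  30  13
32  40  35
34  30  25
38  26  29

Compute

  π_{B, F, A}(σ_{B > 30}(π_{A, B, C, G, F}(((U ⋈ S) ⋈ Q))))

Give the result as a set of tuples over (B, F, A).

{(39, p, 13), (39, p, 35), (39, t, 13), (39, t, 35), (39, x, 13), (39, x, 35), (40, d, 25), (40, k, 25), (40, n, 25), (40, t, 25), (40, v, 25)}

Natural join on E: {(a, 15, 21, n, c), (a, 15, 21, n, n), (k, 32, 39, b, p), (k, 32, 39, b, t), (k, 32, 39, b, x), (n, 32, 12, b, p), (n, 32, 12, b, t), (n, 32, 12, b, x), (r, 15, 32, w, c), (r, 15, 32, w, n), (r, 32, 13, x, p), (r, 32, 13, x, t), (r, 32, 13, x, x), (r, 34, 40, c, d), (r, 34, 40, c, k), (r, 34, 40, c, n), (r, 34, 40, c, t), (r, 34, 40, c, v), (s, 15, 33, u, c), (s, 15, 33, u, n), (w, 15, 11, d, c), (w, 15, 11, d, n), (y, 32, 5, w, p), (y, 32, 5, w, t), (y, 32, 5, w, x)}
Natural join on E: {(k, 32, 39, b, p, 30, 13), (k, 32, 39, b, p, 40, 35), (k, 32, 39, b, t, 30, 13), (k, 32, 39, b, t, 40, 35), (k, 32, 39, b, x, 30, 13), (k, 32, 39, b, x, 40, 35), (n, 32, 12, b, p, 30, 13), (n, 32, 12, b, p, 40, 35), (n, 32, 12, b, t, 30, 13), (n, 32, 12, b, t, 40, 35), (n, 32, 12, b, x, 30, 13), (n, 32, 12, b, x, 40, 35), (r, 32, 13, x, p, 30, 13), (r, 32, 13, x, p, 40, 35), (r, 32, 13, x, t, 30, 13), (r, 32, 13, x, t, 40, 35), (r, 32, 13, x, x, 30, 13), (r, 32, 13, x, x, 40, 35), (r, 34, 40, c, d, 30, 25), (r, 34, 40, c, k, 30, 25), (r, 34, 40, c, n, 30, 25), (r, 34, 40, c, t, 30, 25), (r, 34, 40, c, v, 30, 25), (y, 32, 5, w, p, 30, 13), (y, 32, 5, w, p, 40, 35), (y, 32, 5, w, t, 30, 13), (y, 32, 5, w, t, 40, 35), (y, 32, 5, w, x, 30, 13), (y, 32, 5, w, x, 40, 35)}
Keep only column(s) A, B, C, G, F: {(13, 12, b, 30, p), (13, 12, b, 30, t), (13, 12, b, 30, x), (13, 13, x, 30, p), (13, 13, x, 30, t), (13, 13, x, 30, x), (13, 39, b, 30, p), (13, 39, b, 30, t), (13, 39, b, 30, x), (13, 5, w, 30, p), (13, 5, w, 30, t), (13, 5, w, 30, x), (25, 40, c, 30, d), (25, 40, c, 30, k), (25, 40, c, 30, n), (25, 40, c, 30, t), (25, 40, c, 30, v), (35, 12, b, 40, p), (35, 12, b, 40, t), (35, 12, b, 40, x), (35, 13, x, 40, p), (35, 13, x, 40, t), (35, 13, x, 40, x), (35, 39, b, 40, p), (35, 39, b, 40, t), (35, 39, b, 40, x), (35, 5, w, 40, p), (35, 5, w, 40, t), (35, 5, w, 40, x)}
Selection B > 30: {(13, 39, b, 30, p), (13, 39, b, 30, t), (13, 39, b, 30, x), (25, 40, c, 30, d), (25, 40, c, 30, k), (25, 40, c, 30, n), (25, 40, c, 30, t), (25, 40, c, 30, v), (35, 39, b, 40, p), (35, 39, b, 40, t), (35, 39, b, 40, x)}
Keep only column(s) B, F, A: {(39, p, 13), (39, p, 35), (39, t, 13), (39, t, 35), (39, x, 13), (39, x, 35), (40, d, 25), (40, k, 25), (40, n, 25), (40, t, 25), (40, v, 25)}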